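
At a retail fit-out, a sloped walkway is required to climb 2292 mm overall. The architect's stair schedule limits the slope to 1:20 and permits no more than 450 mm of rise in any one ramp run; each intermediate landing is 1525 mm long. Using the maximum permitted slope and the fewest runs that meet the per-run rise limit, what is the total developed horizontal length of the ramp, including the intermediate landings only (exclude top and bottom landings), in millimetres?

53465 mm

2292 / 450 = 5.09, so 6 ramp runs are needed. That means 5 intermediate landings.
Horizontal run for 2292 mm of rise at 1:20 is 2292 × 20 = 45840 mm.
Intermediate landings: 5 × 1525 = 7625 mm.
Total developed length = 45840 + 7625 = 53465 mm.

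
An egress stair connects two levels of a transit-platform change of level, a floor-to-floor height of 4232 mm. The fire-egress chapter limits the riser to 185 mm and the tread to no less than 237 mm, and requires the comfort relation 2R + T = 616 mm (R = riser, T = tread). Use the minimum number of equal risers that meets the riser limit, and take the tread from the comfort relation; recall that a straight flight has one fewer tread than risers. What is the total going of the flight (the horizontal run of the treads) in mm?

4232 / 185 = 22.88, so 23 risers are needed.
Riser R = 4232 / 23 = 184 mm, within the 185 mm limit.
T = 616 − 2·184 = 248 mm, which satisfies the 237 mm minimum.
Treads = 23 − 1 = 22; going = 22 × 248 = 5456 mm.

5456 mm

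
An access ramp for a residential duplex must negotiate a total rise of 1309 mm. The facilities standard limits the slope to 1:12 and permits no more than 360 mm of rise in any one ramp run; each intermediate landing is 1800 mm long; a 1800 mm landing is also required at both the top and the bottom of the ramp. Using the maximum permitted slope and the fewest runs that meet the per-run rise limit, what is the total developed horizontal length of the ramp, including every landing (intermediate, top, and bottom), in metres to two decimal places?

24.71 m

1309 / 360 = 3.636 → round up to 4 ramp runs. That means 3 intermediate landings.
Ramp run (horizontal) at 1:12: 1309 × 12 = 15708 mm.
Intermediate landings: 3 × 1800 = 5400 mm.
Top and bottom landings: 2 × 1800 = 3600 mm.
Total = 15708 + 5400 + 3600 = 24708 mm.
= 24.71 m.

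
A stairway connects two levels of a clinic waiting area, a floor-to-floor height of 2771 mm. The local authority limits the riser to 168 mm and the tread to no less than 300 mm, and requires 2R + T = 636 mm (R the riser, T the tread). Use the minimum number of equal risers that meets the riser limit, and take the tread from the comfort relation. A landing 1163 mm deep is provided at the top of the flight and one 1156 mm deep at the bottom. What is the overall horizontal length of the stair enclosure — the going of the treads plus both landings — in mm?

2771 / 168 = 16.494 → round up to 17 risers.
Riser R = 2771 / 17 = 163 mm, within the 168 mm limit.
Tread T = 636 − 2 × 163 = 310 mm (≥ 300 mm).
Treads = 17 − 1 = 16; going = 16 × 310 = 4960 mm.
Add landings: 4960 + 1163 + 1156 = 7279 mm.

7279 mm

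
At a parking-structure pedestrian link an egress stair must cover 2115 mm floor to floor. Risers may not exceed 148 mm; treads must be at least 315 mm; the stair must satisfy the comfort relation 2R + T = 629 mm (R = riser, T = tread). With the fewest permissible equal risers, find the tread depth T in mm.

2115 / 148 = 14.29, so 15 risers are needed.
Riser R = 2115 / 15 = 141 mm, within the 148 mm limit.
Tread T = 629 − 2 × 141 = 347 mm (≥ 315 mm).

347 mm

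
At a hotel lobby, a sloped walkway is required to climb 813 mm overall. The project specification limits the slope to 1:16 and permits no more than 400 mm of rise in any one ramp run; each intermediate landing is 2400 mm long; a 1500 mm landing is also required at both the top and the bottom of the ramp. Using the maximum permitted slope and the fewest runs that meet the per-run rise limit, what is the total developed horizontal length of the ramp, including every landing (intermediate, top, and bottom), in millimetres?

813 / 400 = 2.033 → round up to 3 ramp runs. That means 2 intermediate landings.
Ramp run (horizontal) at 1:16: 813 × 16 = 13008 mm.
Intermediate landings: 2 × 2400 = 4800 mm.
Top and bottom landings: 2 × 1500 = 3000 mm.
Total = 13008 + 4800 + 3000 = 20808 mm.

20808 mm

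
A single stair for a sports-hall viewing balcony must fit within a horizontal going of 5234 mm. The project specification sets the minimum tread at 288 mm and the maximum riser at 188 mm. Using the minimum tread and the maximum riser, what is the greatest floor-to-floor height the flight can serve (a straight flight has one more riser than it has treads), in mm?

3572 mm

5234 / 288 = 18.17, so 18 treads fit.
Risers = treads + 1 = 19.
Maximum height = 19 × 188 = 3572 mm.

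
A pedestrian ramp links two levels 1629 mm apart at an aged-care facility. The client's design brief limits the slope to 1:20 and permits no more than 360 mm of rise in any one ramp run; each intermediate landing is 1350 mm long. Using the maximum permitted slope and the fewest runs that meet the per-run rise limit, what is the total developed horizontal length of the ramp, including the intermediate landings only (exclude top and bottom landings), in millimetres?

⌈1629/360⌉ = 5 ramp runs. That means 4 intermediate landings.
Ramp run (horizontal) at 1:20: 1629 × 20 = 32580 mm.
Intermediate landings: 4 × 1350 = 5400 mm.
Developed length = 32580 + 5400 = 37980 mm.

37980 mm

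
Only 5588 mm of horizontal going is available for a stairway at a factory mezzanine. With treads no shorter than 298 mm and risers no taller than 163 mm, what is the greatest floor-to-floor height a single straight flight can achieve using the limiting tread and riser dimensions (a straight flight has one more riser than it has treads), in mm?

5588 / 298 = 18.75, so 18 treads fit.
Risers = treads + 1 = 19.
Maximum height = 19 × 163 = 3097 mm.

3097 mm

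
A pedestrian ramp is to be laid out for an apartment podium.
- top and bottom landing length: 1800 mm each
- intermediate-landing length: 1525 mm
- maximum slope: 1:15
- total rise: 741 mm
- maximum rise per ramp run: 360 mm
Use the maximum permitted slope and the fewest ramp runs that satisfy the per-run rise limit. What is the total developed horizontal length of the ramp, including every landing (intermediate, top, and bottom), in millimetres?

17765 mm

741 / 360 = 2.058 → round up to 3 ramp runs. That means 2 intermediate landings.
Ramp run (horizontal) at 1:15: 741 × 15 = 11115 mm.
Intermediate landings: 2 × 1525 = 3050 mm.
Top and bottom landings: 2 × 1800 = 3600 mm.
Total = 11115 + 3050 + 3600 = 17765 mm.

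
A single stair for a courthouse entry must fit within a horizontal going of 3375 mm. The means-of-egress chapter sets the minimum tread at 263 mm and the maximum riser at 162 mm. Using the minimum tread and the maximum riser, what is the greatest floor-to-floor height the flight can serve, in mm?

3375 / 263 = 12.83, so 12 treads fit.
Risers = treads + 1 = 13.
Maximum height = 13 × 162 = 2106 mm.

2106 mm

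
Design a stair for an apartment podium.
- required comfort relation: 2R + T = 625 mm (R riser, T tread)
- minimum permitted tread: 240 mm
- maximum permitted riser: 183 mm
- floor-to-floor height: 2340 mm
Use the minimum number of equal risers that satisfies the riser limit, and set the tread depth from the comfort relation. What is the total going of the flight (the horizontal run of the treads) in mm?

At most 183 each: 2340/183 = 12.79, giving 13 risers.
R = 2340 ÷ 13 = 180 mm.
T = 625 − 2·180 = 265 mm, which satisfies the 240 mm minimum.
Treads = 13 − 1 = 12; going = 12 × 265 = 3180 mm.

3180 mm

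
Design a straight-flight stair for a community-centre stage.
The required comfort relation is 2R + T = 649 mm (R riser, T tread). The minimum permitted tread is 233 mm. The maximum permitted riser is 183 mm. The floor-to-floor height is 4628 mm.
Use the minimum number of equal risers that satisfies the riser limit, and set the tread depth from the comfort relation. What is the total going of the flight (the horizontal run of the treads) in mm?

4628 / 183 = 25.29, so 26 risers are needed.
Riser R = 4628 / 26 = 178 mm, within the 183 mm limit.
From 2R + T = 649: T = 649 − 356 = 293 mm.
Going = (26 − 1) × 293 = 7325 mm.

7325 mm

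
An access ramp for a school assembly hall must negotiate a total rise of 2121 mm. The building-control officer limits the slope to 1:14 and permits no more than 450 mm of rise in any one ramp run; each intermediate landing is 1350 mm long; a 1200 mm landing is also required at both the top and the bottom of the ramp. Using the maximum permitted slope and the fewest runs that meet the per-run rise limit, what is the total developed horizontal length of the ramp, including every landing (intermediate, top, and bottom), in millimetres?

2121 / 450 = 4.713 → round up to 5 ramp runs. That means 4 intermediate landings.
Horizontal run for 2121 mm of rise at 1:14 is 2121 × 14 = 29694 mm.
4 intermediate landings contribute 4 × 1350 = 5400 mm.
Top and bottom landings: 2 × 1200 = 2400 mm.
Total = 29694 + 5400 + 2400 = 37494 mm.

37494 mm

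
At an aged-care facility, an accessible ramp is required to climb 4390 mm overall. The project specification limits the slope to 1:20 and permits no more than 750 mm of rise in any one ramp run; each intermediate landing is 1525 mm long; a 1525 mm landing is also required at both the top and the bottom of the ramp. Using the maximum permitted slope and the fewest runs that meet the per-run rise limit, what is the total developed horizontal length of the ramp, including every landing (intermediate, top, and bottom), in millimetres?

98475 mm

⌈4390/750⌉ = 6 ramp runs. That means 5 intermediate landings.
Ramp run (horizontal) at 1:20: 4390 × 20 = 87800 mm.
5 intermediate landings contribute 5 × 1525 = 7625 mm.
Top and bottom landings: 2 × 1525 = 3050 mm.
Total = 87800 + 7625 + 3050 = 98475 mm.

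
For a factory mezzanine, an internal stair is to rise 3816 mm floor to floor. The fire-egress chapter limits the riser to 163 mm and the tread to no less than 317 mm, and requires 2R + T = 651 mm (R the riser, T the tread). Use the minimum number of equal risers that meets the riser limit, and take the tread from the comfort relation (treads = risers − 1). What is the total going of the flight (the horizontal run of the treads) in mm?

7659 mm

At most 163 each: 3816/163 = 23.41, giving 24 risers.
Riser R = 3816 / 24 = 159 mm, within the 163 mm limit.
T = 651 − 2·159 = 333 mm, which satisfies the 317 mm minimum.
Going = (24 − 1) × 333 = 7659 mm.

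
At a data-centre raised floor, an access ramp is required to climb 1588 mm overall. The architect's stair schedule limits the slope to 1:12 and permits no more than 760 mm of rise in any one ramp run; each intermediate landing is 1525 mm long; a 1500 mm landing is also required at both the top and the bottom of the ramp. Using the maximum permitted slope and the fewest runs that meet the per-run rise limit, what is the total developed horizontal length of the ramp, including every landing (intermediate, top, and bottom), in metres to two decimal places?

25.11 m

At most 760 each: 1588/760 = 2.09, giving 3 ramp runs. That means 2 intermediate landings.
Ramp run (horizontal) at 1:12: 1588 × 12 = 19056 mm.
2 intermediate landings contribute 2 × 1525 = 3050 mm.
Top and bottom landings: 2 × 1500 = 3000 mm.
Total = 19056 + 3050 + 3000 = 25106 mm.
= 25.11 m.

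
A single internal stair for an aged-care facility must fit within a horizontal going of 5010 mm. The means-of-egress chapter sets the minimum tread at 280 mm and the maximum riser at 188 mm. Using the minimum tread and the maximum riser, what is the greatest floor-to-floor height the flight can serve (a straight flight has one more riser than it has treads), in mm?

3384 mm

5010 / 280 = 17.89, so 17 treads fit.
Risers = treads + 1 = 18.
Maximum height = 18 × 188 = 3384 mm.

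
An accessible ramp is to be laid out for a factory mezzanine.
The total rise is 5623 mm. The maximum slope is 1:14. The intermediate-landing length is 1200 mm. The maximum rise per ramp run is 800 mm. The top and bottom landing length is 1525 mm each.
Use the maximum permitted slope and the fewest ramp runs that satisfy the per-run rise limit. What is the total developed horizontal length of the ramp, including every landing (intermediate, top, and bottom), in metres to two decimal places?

90.17 m

5623 / 800 = 7.029 → round up to 8 ramp runs. That means 7 intermediate landings.
Ramp run (horizontal) at 1:14: 5623 × 14 = 78722 mm.
Intermediate landings: 7 × 1200 = 8400 mm.
Top and bottom landings: 2 × 1525 = 3050 mm.
Total = 78722 + 8400 + 3050 = 90172 mm.
= 90.17 m.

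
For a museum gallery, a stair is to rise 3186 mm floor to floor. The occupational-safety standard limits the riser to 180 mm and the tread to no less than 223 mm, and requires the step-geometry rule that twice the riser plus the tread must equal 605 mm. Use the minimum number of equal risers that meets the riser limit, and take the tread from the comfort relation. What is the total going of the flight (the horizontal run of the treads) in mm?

4267 mm

⌈3186/180⌉ = 18 risers.
Each riser is 3186/18 = 177 mm (≤ 180 mm).
Tread T = 605 − 2 × 177 = 251 mm (≥ 223 mm).
Going = (18 − 1) × 251 = 4267 mm.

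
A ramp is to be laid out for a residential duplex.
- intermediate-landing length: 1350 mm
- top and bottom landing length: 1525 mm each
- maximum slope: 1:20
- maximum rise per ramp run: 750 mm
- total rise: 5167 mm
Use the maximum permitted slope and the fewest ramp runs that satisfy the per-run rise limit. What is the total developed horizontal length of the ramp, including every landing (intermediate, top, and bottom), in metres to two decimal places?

⌈5167/750⌉ = 7 ramp runs. That means 6 intermediate landings.
Horizontal run for 5167 mm of rise at 1:20 is 5167 × 20 = 103340 mm.
Intermediate landings: 6 × 1350 = 8100 mm.
Top and bottom landings: 2 × 1525 = 3050 mm.
Total = 103340 + 8100 + 3050 = 114490 mm.
= 114.49 m.

114.49 m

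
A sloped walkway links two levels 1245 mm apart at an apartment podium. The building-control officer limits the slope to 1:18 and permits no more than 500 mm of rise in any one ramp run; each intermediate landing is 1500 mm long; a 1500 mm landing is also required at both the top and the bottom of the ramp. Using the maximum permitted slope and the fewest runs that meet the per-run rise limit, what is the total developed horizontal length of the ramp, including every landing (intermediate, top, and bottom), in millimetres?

28410 mm

1245 / 500 = 2.49, so 3 ramp runs are needed. That means 2 intermediate landings.
Horizontal run for 1245 mm of rise at 1:18 is 1245 × 18 = 22410 mm.
2 intermediate landings contribute 2 × 1500 = 3000 mm.
Top and bottom landings: 2 × 1500 = 3000 mm.
Total = 22410 + 3000 + 3000 = 28410 mm.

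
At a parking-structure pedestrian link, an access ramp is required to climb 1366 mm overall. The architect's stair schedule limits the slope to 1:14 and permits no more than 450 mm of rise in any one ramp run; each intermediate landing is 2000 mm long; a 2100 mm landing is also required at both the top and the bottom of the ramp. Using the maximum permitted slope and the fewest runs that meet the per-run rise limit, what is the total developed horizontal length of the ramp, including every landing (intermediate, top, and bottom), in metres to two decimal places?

29.32 m

1366 / 450 = 3.04, so 4 ramp runs are needed. That means 3 intermediate landings.
Ramp run (horizontal) at 1:14: 1366 × 14 = 19124 mm.
Intermediate landings: 3 × 2000 = 6000 mm.
Top and bottom landings: 2 × 2100 = 4200 mm.
Total = 19124 + 6000 + 4200 = 29324 mm.
= 29.32 m.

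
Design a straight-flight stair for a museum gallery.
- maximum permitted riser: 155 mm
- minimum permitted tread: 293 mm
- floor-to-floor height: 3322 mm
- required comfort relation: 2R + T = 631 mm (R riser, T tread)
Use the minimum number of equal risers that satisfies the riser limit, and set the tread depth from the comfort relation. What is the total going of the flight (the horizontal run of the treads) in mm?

6909 mm

At most 155 each: 3322/155 = 21.43, giving 22 risers.
Riser R = 3322 / 22 = 151 mm, within the 155 mm limit.
Tread T = 631 − 2 × 151 = 329 mm (≥ 293 mm).
22 risers give 21 treads; going = 21 × 329 = 6909 mm.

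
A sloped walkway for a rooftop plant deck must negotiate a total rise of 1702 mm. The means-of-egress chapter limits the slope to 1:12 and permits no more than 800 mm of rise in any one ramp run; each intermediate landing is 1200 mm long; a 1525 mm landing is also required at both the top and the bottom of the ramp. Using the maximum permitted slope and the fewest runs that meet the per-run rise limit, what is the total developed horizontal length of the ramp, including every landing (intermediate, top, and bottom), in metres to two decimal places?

25.87 m

1702 / 800 = 2.127 → round up to 3 ramp runs. That means 2 intermediate landings.
Horizontal run for 1702 mm of rise at 1:12 is 1702 × 12 = 20424 mm.
2 intermediate landings contribute 2 × 1200 = 2400 mm.
Top and bottom landings: 2 × 1525 = 3050 mm.
Total = 20424 + 2400 + 3050 = 25874 mm.
= 25.87 m.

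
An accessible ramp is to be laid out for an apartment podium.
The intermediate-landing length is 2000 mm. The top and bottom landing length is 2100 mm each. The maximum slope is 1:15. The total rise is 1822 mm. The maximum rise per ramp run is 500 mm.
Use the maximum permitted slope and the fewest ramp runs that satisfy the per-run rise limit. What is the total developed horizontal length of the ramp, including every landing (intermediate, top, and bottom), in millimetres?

37530 mm

1822 / 500 = 3.64, so 4 ramp runs are needed. That means 3 intermediate landings.
Horizontal run for 1822 mm of rise at 1:15 is 1822 × 15 = 27330 mm.
3 intermediate landings contribute 3 × 2000 = 6000 mm.
Top and bottom landings: 2 × 2100 = 4200 mm.
Total = 27330 + 6000 + 4200 = 37530 mm.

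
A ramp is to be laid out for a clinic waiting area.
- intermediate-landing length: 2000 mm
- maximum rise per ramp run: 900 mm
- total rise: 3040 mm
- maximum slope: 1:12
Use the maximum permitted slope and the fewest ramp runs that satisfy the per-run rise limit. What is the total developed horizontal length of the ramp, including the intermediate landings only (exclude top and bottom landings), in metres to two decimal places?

At most 900 each: 3040/900 = 3.38, giving 4 ramp runs. That means 3 intermediate landings.
Ramp run (horizontal) at 1:12: 3040 × 12 = 36480 mm.
Intermediate landings: 3 × 2000 = 6000 mm.
Total developed length = 36480 + 6000 = 42480 mm.
= 42.48 m.

42.48 m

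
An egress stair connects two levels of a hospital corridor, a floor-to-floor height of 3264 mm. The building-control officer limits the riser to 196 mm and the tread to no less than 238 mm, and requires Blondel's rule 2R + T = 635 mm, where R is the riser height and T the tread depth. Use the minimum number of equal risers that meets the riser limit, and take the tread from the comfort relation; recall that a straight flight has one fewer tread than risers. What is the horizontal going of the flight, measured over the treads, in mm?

3264 / 196 = 16.653 → round up to 17 risers.
Riser R = 3264 / 17 = 192 mm, within the 196 mm limit.
From 2R + T = 635: T = 635 − 384 = 251 mm.
Treads = 17 − 1 = 16; going = 16 × 251 = 4016 mm.

4016 mm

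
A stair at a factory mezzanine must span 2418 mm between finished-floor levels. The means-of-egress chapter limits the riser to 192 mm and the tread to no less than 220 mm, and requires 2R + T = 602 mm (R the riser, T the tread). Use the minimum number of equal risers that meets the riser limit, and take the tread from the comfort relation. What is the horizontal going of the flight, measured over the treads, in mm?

2760 mm

⌈2418/192⌉ = 13 risers.
R = 2418 ÷ 13 = 186 mm.
Tread T = 602 − 2 × 186 = 230 mm (≥ 220 mm).
Treads = 13 − 1 = 12; going = 12 × 230 = 2760 mm.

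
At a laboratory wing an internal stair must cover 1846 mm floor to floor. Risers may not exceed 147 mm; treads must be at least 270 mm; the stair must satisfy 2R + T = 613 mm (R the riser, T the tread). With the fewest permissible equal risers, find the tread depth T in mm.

329 mm

At most 147 each: 1846/147 = 12.56, giving 13 risers.
Each riser is 1846/13 = 142 mm (≤ 147 mm).
From 2R + T = 613: T = 613 − 284 = 329 mm.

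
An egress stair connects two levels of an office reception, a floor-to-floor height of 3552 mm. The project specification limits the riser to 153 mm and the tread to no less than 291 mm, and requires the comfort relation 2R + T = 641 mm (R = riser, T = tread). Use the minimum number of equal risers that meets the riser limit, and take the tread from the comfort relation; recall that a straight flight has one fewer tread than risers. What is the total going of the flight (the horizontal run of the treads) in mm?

7935 mm

3552 / 153 = 23.22, so 24 risers are needed.
R = 3552 ÷ 24 = 148 mm.
T = 641 − 2·148 = 345 mm, which satisfies the 291 mm minimum.
Treads = 24 − 1 = 23; going = 23 × 345 = 7935 mm.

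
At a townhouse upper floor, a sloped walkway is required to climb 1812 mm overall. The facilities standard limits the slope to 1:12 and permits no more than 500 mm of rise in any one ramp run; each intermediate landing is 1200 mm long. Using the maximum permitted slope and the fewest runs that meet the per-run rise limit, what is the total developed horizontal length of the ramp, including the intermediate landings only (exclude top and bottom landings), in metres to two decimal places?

25.34 m

At most 500 each: 1812/500 = 3.62, giving 4 ramp runs. That means 3 intermediate landings.
Ramp run (horizontal) at 1:12: 1812 × 12 = 21744 mm.
Intermediate landings: 3 × 1200 = 3600 mm.
Developed length = 21744 + 3600 = 25344 mm.
= 25.34 m.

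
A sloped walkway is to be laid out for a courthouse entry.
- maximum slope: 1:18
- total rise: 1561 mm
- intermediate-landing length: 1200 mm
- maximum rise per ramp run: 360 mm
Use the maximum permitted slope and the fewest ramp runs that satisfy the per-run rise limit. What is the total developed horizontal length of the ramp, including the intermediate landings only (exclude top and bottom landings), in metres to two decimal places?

32.90 m

1561 / 360 = 4.34, so 5 ramp runs are needed. That means 4 intermediate landings.
Horizontal run for 1561 mm of rise at 1:18 is 1561 × 18 = 28098 mm.
4 intermediate landings contribute 4 × 1200 = 4800 mm.
Total developed length = 28098 + 4800 = 32898 mm.
= 32.90 m.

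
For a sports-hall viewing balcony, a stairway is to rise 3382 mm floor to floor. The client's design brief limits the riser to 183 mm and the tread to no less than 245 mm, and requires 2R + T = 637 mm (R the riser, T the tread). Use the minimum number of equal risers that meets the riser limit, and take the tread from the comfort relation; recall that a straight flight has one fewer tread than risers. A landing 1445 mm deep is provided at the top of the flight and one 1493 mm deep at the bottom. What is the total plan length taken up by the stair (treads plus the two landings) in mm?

3382 / 183 = 18.48, so 19 risers are needed.
Each riser is 3382/19 = 178 mm (≤ 183 mm).
From 2R + T = 637: T = 637 − 356 = 281 mm.
19 risers give 18 treads; going = 18 × 281 = 5058 mm.
Add landings: 5058 + 1445 + 1493 = 7996 mm.

7996 mm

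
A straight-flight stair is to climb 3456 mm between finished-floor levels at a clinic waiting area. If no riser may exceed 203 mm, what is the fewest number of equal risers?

18 risers

3456 / 203 = 17.025 → round up to 18 risers.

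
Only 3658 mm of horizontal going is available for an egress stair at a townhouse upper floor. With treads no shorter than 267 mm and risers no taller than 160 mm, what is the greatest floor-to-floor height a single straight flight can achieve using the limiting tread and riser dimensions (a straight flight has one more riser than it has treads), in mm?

3658 / 267 = 13.70, so 13 treads fit.
Risers = treads + 1 = 14.
Maximum height = 14 × 160 = 2240 mm.

2240 mm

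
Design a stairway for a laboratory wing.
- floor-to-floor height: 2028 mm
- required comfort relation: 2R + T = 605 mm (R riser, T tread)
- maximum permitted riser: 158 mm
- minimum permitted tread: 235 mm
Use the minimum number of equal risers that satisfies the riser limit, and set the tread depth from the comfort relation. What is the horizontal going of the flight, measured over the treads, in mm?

3516 mm

2028 / 158 = 12.835 → round up to 13 risers.
Riser R = 2028 / 13 = 156 mm, within the 158 mm limit.
From 2R + T = 605: T = 605 − 312 = 293 mm.
Going = (13 − 1) × 293 = 3516 mm.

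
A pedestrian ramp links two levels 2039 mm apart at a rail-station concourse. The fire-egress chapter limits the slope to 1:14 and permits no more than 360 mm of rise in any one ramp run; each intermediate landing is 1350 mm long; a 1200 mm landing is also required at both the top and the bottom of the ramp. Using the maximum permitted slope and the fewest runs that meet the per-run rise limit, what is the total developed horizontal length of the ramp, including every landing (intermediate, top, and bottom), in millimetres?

2039 / 360 = 5.664 → round up to 6 ramp runs. That means 5 intermediate landings.
Ramp run (horizontal) at 1:14: 2039 × 14 = 28546 mm.
5 intermediate landings contribute 5 × 1350 = 6750 mm.
Top and bottom landings: 2 × 1200 = 2400 mm.
Total = 28546 + 6750 + 2400 = 37696 mm.

37696 mm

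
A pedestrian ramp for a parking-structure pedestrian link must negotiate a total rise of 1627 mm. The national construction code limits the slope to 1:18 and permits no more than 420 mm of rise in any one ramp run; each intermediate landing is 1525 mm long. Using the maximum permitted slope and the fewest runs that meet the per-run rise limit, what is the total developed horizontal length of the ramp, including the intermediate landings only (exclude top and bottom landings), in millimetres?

1627 / 420 = 3.874 → round up to 4 ramp runs. That means 3 intermediate landings.
Ramp run (horizontal) at 1:18: 1627 × 18 = 29286 mm.
Intermediate landings: 3 × 1525 = 4575 mm.
Developed length = 29286 + 4575 = 33861 mm.

33861 mm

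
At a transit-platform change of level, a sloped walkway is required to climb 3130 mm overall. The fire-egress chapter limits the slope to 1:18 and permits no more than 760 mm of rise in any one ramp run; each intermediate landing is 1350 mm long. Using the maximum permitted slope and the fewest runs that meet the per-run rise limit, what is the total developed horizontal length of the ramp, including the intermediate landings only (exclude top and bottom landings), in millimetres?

3130 / 760 = 4.12, so 5 ramp runs are needed. That means 4 intermediate landings.
Horizontal run for 3130 mm of rise at 1:18 is 3130 × 18 = 56340 mm.
Intermediate landings: 4 × 1350 = 5400 mm.
Total developed length = 56340 + 5400 = 61740 mm.

61740 mm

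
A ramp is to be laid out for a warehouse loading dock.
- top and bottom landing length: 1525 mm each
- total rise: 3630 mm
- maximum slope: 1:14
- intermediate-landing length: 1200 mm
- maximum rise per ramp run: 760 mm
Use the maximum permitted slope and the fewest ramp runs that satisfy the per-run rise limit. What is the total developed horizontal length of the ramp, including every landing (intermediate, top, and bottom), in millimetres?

At most 760 each: 3630/760 = 4.78, giving 5 ramp runs. That means 4 intermediate landings.
Horizontal run for 3630 mm of rise at 1:14 is 3630 × 14 = 50820 mm.
4 intermediate landings contribute 4 × 1200 = 4800 mm.
Top and bottom landings: 2 × 1525 = 3050 mm.
Total = 50820 + 4800 + 3050 = 58670 mm.

58670 mm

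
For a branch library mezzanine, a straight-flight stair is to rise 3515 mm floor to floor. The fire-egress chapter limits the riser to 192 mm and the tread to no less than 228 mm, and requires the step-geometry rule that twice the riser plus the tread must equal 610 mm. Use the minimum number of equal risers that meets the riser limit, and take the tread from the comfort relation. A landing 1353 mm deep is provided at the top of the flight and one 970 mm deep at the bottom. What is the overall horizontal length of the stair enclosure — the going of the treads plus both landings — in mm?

6643 mm

3515 / 192 = 18.307 → round up to 19 risers.
R = 3515 ÷ 19 = 185 mm.
Tread T = 610 − 2 × 185 = 240 mm (≥ 228 mm).
Going = (19 − 1) × 240 = 4320 mm.
Enclosure = 4320 + 1353 + 970 = 6643 mm.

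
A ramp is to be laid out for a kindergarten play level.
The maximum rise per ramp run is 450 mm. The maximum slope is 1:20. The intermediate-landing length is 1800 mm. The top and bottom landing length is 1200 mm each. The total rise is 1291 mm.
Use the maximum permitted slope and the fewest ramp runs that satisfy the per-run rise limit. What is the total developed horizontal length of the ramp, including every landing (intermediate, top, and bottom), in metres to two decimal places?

1291 / 450 = 2.869 → round up to 3 ramp runs. That means 2 intermediate landings.
Horizontal run for 1291 mm of rise at 1:20 is 1291 × 20 = 25820 mm.
Intermediate landings: 2 × 1800 = 3600 mm.
Top and bottom landings: 2 × 1200 = 2400 mm.
Total = 25820 + 3600 + 2400 = 31820 mm.
= 31.82 m.

31.82 m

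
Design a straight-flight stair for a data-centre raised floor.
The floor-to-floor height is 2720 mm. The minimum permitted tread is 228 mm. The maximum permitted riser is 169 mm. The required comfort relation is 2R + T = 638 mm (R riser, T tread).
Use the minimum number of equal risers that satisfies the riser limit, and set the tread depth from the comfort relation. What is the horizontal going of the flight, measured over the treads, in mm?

5088 mm

⌈2720/169⌉ = 17 risers.
Each riser is 2720/17 = 160 mm (≤ 169 mm).
T = 638 − 2·160 = 318 mm, which satisfies the 228 mm minimum.
Treads = 17 − 1 = 16; going = 16 × 318 = 5088 mm.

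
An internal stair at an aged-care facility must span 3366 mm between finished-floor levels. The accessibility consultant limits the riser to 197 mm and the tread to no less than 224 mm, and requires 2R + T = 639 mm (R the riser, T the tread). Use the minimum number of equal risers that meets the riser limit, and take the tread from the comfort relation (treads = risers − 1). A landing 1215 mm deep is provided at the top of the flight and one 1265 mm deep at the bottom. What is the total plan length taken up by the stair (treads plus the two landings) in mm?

3366 / 197 = 17.086 → round up to 18 risers.
Each riser is 3366/18 = 187 mm (≤ 197 mm).
Tread T = 639 − 2 × 187 = 265 mm (≥ 224 mm).
18 risers give 17 treads; going = 17 × 265 = 4505 mm.
Enclosure = 4505 + 1215 + 1265 = 6985 mm.

6985 mm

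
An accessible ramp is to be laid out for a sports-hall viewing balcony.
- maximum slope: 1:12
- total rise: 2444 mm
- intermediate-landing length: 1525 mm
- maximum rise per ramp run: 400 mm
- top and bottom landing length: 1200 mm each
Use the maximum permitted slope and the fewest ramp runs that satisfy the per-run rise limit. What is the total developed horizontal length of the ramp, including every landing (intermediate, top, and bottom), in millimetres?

2444 / 400 = 6.110 → round up to 7 ramp runs. That means 6 intermediate landings.
Horizontal run for 2444 mm of rise at 1:12 is 2444 × 12 = 29328 mm.
Intermediate landings: 6 × 1525 = 9150 mm.
Top and bottom landings: 2 × 1200 = 2400 mm.
Total = 29328 + 9150 + 2400 = 40878 mm.

40878 mm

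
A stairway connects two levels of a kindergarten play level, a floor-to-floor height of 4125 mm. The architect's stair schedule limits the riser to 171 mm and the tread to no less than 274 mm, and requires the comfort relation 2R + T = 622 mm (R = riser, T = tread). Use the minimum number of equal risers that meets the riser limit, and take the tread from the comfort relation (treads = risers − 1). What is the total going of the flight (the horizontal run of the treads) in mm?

7008 mm

At most 171 each: 4125/171 = 24.12, giving 25 risers.
Each riser is 4125/25 = 165 mm (≤ 171 mm).
Tread T = 622 − 2 × 165 = 292 mm (≥ 274 mm).
25 risers give 24 treads; going = 24 × 292 = 7008 mm.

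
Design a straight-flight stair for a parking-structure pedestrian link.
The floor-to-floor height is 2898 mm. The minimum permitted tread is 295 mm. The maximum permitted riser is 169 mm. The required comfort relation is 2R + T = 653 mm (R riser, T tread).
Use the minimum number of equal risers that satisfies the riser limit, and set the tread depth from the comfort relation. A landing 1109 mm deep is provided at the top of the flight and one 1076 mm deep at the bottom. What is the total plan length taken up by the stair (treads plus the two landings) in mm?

At most 169 each: 2898/169 = 17.15, giving 18 risers.
Each riser is 2898/18 = 161 mm (≤ 169 mm).
T = 653 − 2·161 = 331 mm, which satisfies the 295 mm minimum.
Going = (18 − 1) × 331 = 5627 mm.
Enclosure = 5627 + 1109 + 1076 = 7812 mm.

7812 mm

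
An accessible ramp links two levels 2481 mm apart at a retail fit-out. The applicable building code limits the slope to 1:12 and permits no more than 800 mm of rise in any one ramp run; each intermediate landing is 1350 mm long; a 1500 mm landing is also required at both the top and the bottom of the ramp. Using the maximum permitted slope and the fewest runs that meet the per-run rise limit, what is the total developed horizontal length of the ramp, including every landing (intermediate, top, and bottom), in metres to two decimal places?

36.82 m

2481 / 800 = 3.10, so 4 ramp runs are needed. That means 3 intermediate landings.
Horizontal run for 2481 mm of rise at 1:12 is 2481 × 12 = 29772 mm.
Intermediate landings: 3 × 1350 = 4050 mm.
Top and bottom landings: 2 × 1500 = 3000 mm.
Total = 29772 + 4050 + 3000 = 36822 mm.
= 36.82 m.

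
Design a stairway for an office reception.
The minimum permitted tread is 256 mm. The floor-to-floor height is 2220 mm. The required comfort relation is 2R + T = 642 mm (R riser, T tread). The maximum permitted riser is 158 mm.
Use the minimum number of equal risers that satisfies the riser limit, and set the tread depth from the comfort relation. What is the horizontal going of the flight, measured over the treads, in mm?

2220 / 158 = 14.051 → round up to 15 risers.
Riser R = 2220 / 15 = 148 mm, within the 158 mm limit.
From 2R + T = 642: T = 642 − 296 = 346 mm.
Treads = 15 − 1 = 14; going = 14 × 346 = 4844 mm.

4844 mm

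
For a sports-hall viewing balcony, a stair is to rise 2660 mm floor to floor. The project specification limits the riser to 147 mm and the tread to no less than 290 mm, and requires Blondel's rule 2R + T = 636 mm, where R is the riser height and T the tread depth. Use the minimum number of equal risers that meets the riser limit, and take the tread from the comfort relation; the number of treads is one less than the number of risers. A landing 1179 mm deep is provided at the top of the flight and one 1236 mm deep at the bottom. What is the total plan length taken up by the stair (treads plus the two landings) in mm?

8823 mm

2660 / 147 = 18.095 → round up to 19 risers.
Each riser is 2660/19 = 140 mm (≤ 147 mm).
T = 636 − 2·140 = 356 mm, which satisfies the 290 mm minimum.
Treads = 19 − 1 = 18; going = 18 × 356 = 6408 mm.
Enclosure = 6408 + 1179 + 1236 = 8823 mm.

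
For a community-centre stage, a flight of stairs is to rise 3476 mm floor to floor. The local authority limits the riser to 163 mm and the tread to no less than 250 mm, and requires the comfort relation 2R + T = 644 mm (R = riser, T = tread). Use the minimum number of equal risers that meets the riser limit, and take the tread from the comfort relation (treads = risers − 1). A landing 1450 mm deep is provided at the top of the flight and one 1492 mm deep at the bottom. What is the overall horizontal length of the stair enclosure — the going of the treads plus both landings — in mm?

3476 / 163 = 21.325 → round up to 22 risers.
Riser R = 3476 / 22 = 158 mm, within the 163 mm limit.
From 2R + T = 644: T = 644 − 316 = 328 mm.
Treads = 22 − 1 = 21; going = 21 × 328 = 6888 mm.
Enclosure = 6888 + 1450 + 1492 = 9830 mm.

9830 mm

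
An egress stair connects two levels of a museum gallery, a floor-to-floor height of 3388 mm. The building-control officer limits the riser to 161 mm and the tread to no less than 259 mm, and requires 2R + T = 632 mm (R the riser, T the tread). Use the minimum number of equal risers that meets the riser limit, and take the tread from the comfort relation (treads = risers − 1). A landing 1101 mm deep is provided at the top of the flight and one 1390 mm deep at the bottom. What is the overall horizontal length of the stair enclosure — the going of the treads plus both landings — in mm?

9295 mm

3388 / 161 = 21.043 → round up to 22 risers.
Each riser is 3388/22 = 154 mm (≤ 161 mm).
T = 632 − 2·154 = 324 mm, which satisfies the 259 mm minimum.
Going = (22 − 1) × 324 = 6804 mm.
Enclosure = 6804 + 1101 + 1390 = 9295 mm.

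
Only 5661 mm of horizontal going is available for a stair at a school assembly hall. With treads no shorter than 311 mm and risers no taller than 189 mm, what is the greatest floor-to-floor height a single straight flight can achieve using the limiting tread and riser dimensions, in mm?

3591 mm

Treads that fit: ⌊5661 / 311⌋ = 18.
Risers = treads + 1 = 19.
Maximum height = 19 × 189 = 3591 mm.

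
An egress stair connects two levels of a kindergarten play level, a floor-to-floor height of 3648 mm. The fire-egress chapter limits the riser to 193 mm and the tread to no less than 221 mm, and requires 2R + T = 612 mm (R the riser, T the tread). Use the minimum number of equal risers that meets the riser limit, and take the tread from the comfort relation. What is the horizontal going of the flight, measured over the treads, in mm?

4104 mm

⌈3648/193⌉ = 19 risers.
Riser R = 3648 / 19 = 192 mm, within the 193 mm limit.
From 2R + T = 612: T = 612 − 384 = 228 mm.
Treads = 19 − 1 = 18; going = 18 × 228 = 4104 mm.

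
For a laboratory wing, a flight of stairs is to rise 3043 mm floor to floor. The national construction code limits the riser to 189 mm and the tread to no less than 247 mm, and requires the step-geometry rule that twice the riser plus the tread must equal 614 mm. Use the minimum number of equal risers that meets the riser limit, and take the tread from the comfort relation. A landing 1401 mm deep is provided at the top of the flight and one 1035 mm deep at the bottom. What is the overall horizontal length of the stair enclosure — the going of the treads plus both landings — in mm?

⌈3043/189⌉ = 17 risers.
R = 3043 ÷ 17 = 179 mm.
T = 614 − 2·179 = 256 mm, which satisfies the 247 mm minimum.
Going = (17 − 1) × 256 = 4096 mm.
Add landings: 4096 + 1401 + 1035 = 6532 mm.

6532 mm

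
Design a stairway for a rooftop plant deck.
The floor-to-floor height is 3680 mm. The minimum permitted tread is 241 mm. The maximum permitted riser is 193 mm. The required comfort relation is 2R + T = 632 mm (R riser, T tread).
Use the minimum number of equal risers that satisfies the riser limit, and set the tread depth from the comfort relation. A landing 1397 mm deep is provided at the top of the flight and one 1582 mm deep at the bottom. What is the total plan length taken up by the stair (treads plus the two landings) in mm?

7995 mm

At most 193 each: 3680/193 = 19.07, giving 20 risers.
Each riser is 3680/20 = 184 mm (≤ 193 mm).
T = 632 − 2·184 = 264 mm, which satisfies the 241 mm minimum.
Going = (20 − 1) × 264 = 5016 mm.
Add landings: 5016 + 1397 + 1582 = 7995 mm.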